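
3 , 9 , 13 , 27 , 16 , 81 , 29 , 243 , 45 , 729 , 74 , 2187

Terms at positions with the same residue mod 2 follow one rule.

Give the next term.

119

Split by position mod 2 into 2 tracks.
Stream A: 3, 13, 16, 29, 45, 74 — each term equals the sum of the previous two.
Stream B: 9, 27, 81, 243, 729, 2187 — powers of 3.
Position 13 → stream A, term 7 = 119.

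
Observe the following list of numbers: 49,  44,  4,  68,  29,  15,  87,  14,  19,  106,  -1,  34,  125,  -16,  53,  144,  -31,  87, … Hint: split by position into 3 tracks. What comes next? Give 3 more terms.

163, -46, 140

Read the sequence 3 terms at a time; column i is its own pattern.
Subsequence A: 49, 68, 87, 106, 125, 144. Arithmetic, step +19.
Subsequence B: 44, 29, 14, -1, -16, -31. Linear: a_n = 59 − 15·n.
Subsequence C: 4, 15, 19, 34, 53, 87. Each term equals the sum of the previous two.
Position 19 → subsequence A, term 7 = 163.
Position 20 falls in subsequence B as its term 7, giving -46.
Term 21 comes from subsequence C (its 7th entry): 140.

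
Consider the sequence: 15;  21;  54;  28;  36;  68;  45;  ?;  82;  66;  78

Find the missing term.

55

Positions follow the repeating pattern AAB; grouping by letter gives 2 tracks.
Track A is 15, 21, 28, 36, 45, ?, 66, 78, which is the triangular numbers T_5, T_6, ….
Track B is 54, 68, 82, which is linear: a_n = 40 + 14·n.
So the missing entry in track A is 55.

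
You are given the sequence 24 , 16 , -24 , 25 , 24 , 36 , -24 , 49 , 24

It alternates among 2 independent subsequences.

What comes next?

Odd-indexed and even-indexed terms follow separate rules.
Stream A: 24, -24, 24, -24, 24. Oscillating between 24 and -24.
Stream B: 16, 25, 36, 49. Perfect squares starting at 4².
Position 10 falls in stream B as its term 5, giving 64.

64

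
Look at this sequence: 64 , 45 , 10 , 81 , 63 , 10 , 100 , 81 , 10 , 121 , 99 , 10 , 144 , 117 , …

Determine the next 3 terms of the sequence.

10, 169, 135

The terms cycle through 3 interleaved subsequences.
Track A: 64, 81, 100, 121, 144. The squares 8², 9², 10², ….
Track B: 45, 63, 81, 99, 117. Arithmetic, step +18.
Track C: 10, 10, 10, 10. Constant 10.
Term 15 comes from track C (its 5th entry): 10.
Position 16 → track A, term 6 = 169.
Term 17 comes from track B (its 6th entry): 135.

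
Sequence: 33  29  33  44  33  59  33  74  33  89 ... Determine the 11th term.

Split by position mod 2 into 2 tracks.
Stream A: 33, 33, 33, 33, 33. Always 33.
Stream B: 29, 44, 59, 74, 89. Linear: a_n = 14 + 15·n.
Position 11 → stream A, term 6 = 33.

33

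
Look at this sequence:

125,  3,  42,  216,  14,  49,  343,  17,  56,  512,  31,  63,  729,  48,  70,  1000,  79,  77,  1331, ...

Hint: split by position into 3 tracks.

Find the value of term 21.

84

The terms cycle through 3 interleaved subsequences.
Stream A: 125, 216, 343, 512, 729, 1000, 1331 (the cubes 5³, 6³, 7³, …).
Stream B: 3, 14, 17, 31, 48, 79 (each term equals the sum of the previous two).
Stream C: 42, 49, 56, 63, 70, 77 (adding 7 each time).
The 21st slot belongs to stream C; its 7th term is 84.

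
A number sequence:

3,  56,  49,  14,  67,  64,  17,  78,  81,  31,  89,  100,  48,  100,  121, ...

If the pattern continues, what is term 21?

Split by position mod 3 into 3 tracks.
Track A = 3, 14, 17, 31, 48: a Fibonacci-like recurrence a_n = a_{n-1} + a_{n-2}.
Track B = 56, 67, 78, 89, 100: arithmetic, step +11.
Track C = 49, 64, 81, 100, 121: consecutive squares n² from n = 7.
The 21st slot belongs to track C; its 7th term is 169.

169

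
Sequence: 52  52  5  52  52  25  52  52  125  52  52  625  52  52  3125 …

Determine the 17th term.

Positions follow the repeating pattern AAB; grouping by letter gives 2 tracks.
Track A is 52, 52, 52, 52, 52, 52, 52, 52, 52, 52, which is always 52.
Track B is 5, 25, 125, 625, 3125, which is powers 5^1, 5^2, 5^3, ….
Position 17 falls in track A as its term 12, giving 52.

52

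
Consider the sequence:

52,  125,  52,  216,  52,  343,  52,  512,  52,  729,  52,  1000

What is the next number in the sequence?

52

Split by position mod 2 into 2 tracks.
Stream A: 52, 52, 52, 52, 52, 52 (always 52).
Stream B: 125, 216, 343, 512, 729, 1000 (consecutive cubes n³ from n = 5).
Position 13 → stream A, term 7 = 52.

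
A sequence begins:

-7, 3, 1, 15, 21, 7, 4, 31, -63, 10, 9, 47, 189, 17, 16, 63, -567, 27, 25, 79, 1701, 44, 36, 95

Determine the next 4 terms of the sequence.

-5103, 71, 49, 111

Taking every 4th term gives 4 separate tracks.
Track A: -7, 21, -63, 189, -567, 1701 — a geometric progression (common ratio -3).
Track B: 3, 7, 10, 17, 27, 44 — each term equals the sum of the previous two.
Track C: 1, 4, 9, 16, 25, 36 — perfect squares starting at 1².
Track D: 15, 31, 47, 63, 79, 95 — arithmetic, step +16.
The 25th slot belongs to track A; its 7th term is -5103.
The 26th slot belongs to track B; its 7th term is 71.
Position 27 → track C, term 7 = 49.
Term 28 comes from track D (its 7th entry): 111.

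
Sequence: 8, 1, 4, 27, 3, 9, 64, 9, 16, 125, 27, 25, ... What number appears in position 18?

Split by position mod 3 into 3 tracks.
Track A: 8, 27, 64, 125. Consecutive cubes n³ from n = 2.
Track B: 1, 3, 9, 27. Powers 3^0, 3^1, 3^2, ….
Track C: 4, 9, 16, 25. Perfect squares starting at 2².
The 18th slot belongs to track C; its 6th term is 49.

49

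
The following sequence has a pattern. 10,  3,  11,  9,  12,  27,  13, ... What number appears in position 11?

Split by position mod 2 into 2 tracks.
Stream A: 10, 11, 12, 13 (adding 1 each time).
Stream B: 3, 9, 27 (a geometric progression (common ratio 3)).
Term 11 comes from stream A (its 6th entry): 15.

15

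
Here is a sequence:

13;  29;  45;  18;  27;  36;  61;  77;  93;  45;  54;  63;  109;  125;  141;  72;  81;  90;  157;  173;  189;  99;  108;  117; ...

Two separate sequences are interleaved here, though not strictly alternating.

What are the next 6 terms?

205, 221, 237, 126, 135, 144

Positions follow the repeating pattern AAABBB; grouping by letter gives 2 tracks.
Subsequence A: 13, 29, 45, 61, 77, 93, 109, 125, 141, 157, 173, 189 — arithmetic with common difference +16.
Subsequence B: 18, 27, 36, 45, 54, 63, 72, 81, 90, 99, 108, 117 — arithmetic with common difference +9.
Position 25 → subsequence A, term 13 = 205.
Position 26 → subsequence A, term 14 = 221.
The 27th slot belongs to subsequence A; its 15th term is 237.
The 28th slot belongs to subsequence B; its 13th term is 126.
Term 29 comes from subsequence B (its 14th entry): 135.
Position 30 → subsequence B, term 15 = 144.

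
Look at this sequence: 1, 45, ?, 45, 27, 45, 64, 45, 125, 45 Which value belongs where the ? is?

8

The terms cycle through 2 interleaved subsequences.
Track A is 1, ?, 27, 64, 125, which is the cubes 1³, 2³, 3³, ….
Track B is 45, 45, 45, 45, 45, which is always 45.
The gap is track A's term 2; the rule gives 8.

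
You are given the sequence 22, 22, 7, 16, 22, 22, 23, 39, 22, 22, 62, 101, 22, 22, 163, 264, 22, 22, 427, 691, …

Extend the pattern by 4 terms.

The slot pattern repeats as AABB (period 4), so there are 2 interleaved tracks.
Track A: 22, 22, 22, 22, 22, 22, 22, 22, 22, 22. Constant 22.
Track B: 7, 16, 23, 39, 62, 101, 163, 264, 427, 691. Fibonacci-style (each term is the sum of the two before it).
Term 21 comes from track A (its 11th entry): 22.
Position 22 → track A, term 12 = 22.
The 23rd slot belongs to track B; its 11th term is 1118.
Term 24 comes from track B (its 12th entry): 1809.

22, 22, 1118, 1809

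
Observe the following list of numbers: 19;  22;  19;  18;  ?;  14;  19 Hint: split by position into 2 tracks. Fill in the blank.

19

Taking every 2nd term gives 2 separate tracks.
Stream A = 19, 19, ?, 19: the constant sequence 19.
Stream B = 22, 18, 14: arithmetic with common difference −4.
The gap is stream A's term 3; the rule gives 19.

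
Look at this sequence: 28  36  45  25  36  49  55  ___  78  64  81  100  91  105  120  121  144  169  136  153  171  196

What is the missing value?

66

The slot pattern repeats as AAABBB (period 6), so there are 2 interleaved tracks.
Stream A: 28, 36, 45, 55, ?, 78, 91, 105, 120, 136, 153, 171 (the triangular numbers T_7, T_8, …).
Stream B: 25, 36, 49, 64, 81, 100, 121, 144, 169, 196 (perfect squares starting at 5²).
The gap is stream A's term 5; the rule gives 66.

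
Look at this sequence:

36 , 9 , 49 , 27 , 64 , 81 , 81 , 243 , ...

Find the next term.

100

Taking every 2nd term gives 2 separate tracks.
Stream A: 36, 49, 64, 81 (the squares 6², 7², 8², …).
Stream B: 9, 27, 81, 243 (powers 3^2, 3^3, 3^4, …).
Position 9 falls in stream A as its term 5, giving 100.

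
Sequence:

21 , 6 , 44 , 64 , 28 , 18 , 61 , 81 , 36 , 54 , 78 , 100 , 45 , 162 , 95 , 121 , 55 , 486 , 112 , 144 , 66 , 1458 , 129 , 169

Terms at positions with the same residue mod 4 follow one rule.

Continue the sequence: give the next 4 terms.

78, 4374, 146, 196

Taking every 4th term gives 4 separate tracks.
Track A = 21, 28, 36, 45, 55, 66: triangular numbers starting at T_6.
Track B = 6, 18, 54, 162, 486, 1458: a geometric progression (common ratio 3).
Track C = 44, 61, 78, 95, 112, 129: arithmetic, step +17.
Track D = 64, 81, 100, 121, 144, 169: the squares 8², 9², 10², ….
Term 25 comes from track A (its 7th entry): 78.
Term 26 comes from track B (its 7th entry): 4374.
Position 27 → track C, term 7 = 146.
The 28th slot belongs to track D; its 7th term is 196.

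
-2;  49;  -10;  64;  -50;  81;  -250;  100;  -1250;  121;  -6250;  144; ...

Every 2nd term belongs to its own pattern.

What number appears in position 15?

Taking every 2nd term gives 2 separate tracks.
Subsequence A: -2, -10, -50, -250, -1250, -6250. Multiplying by 5 each time.
Subsequence B: 49, 64, 81, 100, 121, 144. The squares 7², 8², 9², ….
Position 15 falls in subsequence A as its term 8, giving -156250.

-156250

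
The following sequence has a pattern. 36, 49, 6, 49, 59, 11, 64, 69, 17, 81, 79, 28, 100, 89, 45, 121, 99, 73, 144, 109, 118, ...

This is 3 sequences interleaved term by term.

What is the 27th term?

Read the sequence 3 terms at a time; column i is its own pattern.
Track A: 36, 49, 64, 81, 100, 121, 144 — perfect squares starting at 6².
Track B: 49, 59, 69, 79, 89, 99, 109 — linear: a_n = 39 + 10·n.
Track C: 6, 11, 17, 28, 45, 73, 118 — Fibonacci-style (each term is the sum of the two before it).
The 27th slot belongs to track C; its 9th term is 309.

309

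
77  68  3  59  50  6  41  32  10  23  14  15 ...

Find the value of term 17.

-22

The slot pattern repeats as AAB (period 3), so there are 2 interleaved tracks.
Track A: 77, 68, 59, 50, 41, 32, 23, 14 (linear: a_n = 86 − 9·n).
Track B: 3, 6, 10, 15 (triangular numbers starting at T_2).
Position 17 → track A, term 12 = -22.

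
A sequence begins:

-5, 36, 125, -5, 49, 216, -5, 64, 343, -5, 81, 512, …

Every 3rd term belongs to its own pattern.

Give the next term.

-5

Split by position mod 3 into 3 tracks.
Stream A is -5, -5, -5, -5, which is always -5.
Stream B is 36, 49, 64, 81, which is the squares 6², 7², 8², ….
Stream C is 125, 216, 343, 512, which is perfect cubes starting at 5³.
Position 13 falls in stream A as its term 5, giving -5.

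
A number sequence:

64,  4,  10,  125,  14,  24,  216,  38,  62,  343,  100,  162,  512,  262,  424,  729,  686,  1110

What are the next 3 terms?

Reading positions in blocks of 3 reveals the pattern ABB — 2 tracks woven together.
Track A: 64, 125, 216, 343, 512, 729 — the cubes 4³, 5³, 6³, ….
Track B: 4, 10, 14, 24, 38, 62, 100, 162, 262, 424, 686, 1110 — Fibonacci-style (each term is the sum of the two before it).
Position 19 falls in track A as its term 7, giving 1000.
Position 20 falls in track B as its term 13, giving 1796.
Position 21 falls in track B as its term 14, giving 2906.

1000, 1796, 2906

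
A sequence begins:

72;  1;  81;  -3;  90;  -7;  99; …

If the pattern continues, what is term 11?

117

Positions 1, 3, 5, … form one subsequence and positions 2, 4, 6, … form another.
Subsequence A is 72, 81, 90, 99, which is arithmetic with common difference +9.
Subsequence B is 1, -3, -7, which is arithmetic, step −4.
Position 11 → subsequence A, term 6 = 117.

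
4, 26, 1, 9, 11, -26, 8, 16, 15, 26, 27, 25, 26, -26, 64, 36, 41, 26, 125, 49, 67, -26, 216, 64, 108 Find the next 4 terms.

26, 343, 81, 175

The terms cycle through 4 interleaved subsequences.
Track A: 4, 11, 15, 26, 41, 67, 108. A Fibonacci-like recurrence a_n = a_{n-1} + a_{n-2}.
Track B: 26, -26, 26, -26, 26, -26. Alternating ±26.
Track C: 1, 8, 27, 64, 125, 216. Perfect cubes starting at 1³.
Track D: 9, 16, 25, 36, 49, 64. Consecutive squares n² from n = 3.
Position 26 → track B, term 7 = 26.
Position 27 → track C, term 7 = 343.
The 28th slot belongs to track D; its 7th term is 81.
The 29th slot belongs to track A; its 8th term is 175.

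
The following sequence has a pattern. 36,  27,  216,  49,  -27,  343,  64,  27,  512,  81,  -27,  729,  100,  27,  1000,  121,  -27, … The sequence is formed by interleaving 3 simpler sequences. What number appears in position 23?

-27

Split by position mod 3: positions 1, 4, 7, … form one track, and each other residue class forms its own.
Stream A: 36, 49, 64, 81, 100, 121. Consecutive squares n² from n = 6.
Stream B: 27, -27, 27, -27, 27, -27. The oscillation 27·(−1)^(n+1).
Stream C: 216, 343, 512, 729, 1000. Perfect cubes starting at 6³.
The 23rd slot belongs to stream B; its 8th term is -27.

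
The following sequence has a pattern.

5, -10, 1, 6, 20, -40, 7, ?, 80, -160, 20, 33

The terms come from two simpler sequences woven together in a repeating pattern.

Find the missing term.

Positions follow the repeating pattern AABB; grouping by letter gives 2 tracks.
Stream A: 5, -10, 20, -40, 80, -160 — multiplying by -2 each time.
Stream B: 1, 6, 7, ?, 20, 33 — each term equals the sum of the previous two.
The gap is stream B's term 4; the rule gives 13.

13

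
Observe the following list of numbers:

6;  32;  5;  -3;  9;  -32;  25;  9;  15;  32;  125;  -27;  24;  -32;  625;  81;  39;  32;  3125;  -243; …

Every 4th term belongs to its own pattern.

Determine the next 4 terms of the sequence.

Split by position mod 4: positions 1, 5, 9, … form one track, and each other residue class forms its own.
Track A: 6, 9, 15, 24, 39. A Fibonacci-like recurrence a_n = a_{n-1} + a_{n-2}.
Track B: 32, -32, 32, -32, 32. Alternating ±32.
Track C: 5, 25, 125, 625, 3125. Powers of 5.
Track D: -3, 9, -27, 81, -243. Geometric, ×-3 each step.
Position 21 falls in track A as its term 6, giving 63.
The 22nd slot belongs to track B; its 6th term is -32.
Position 23 falls in track C as its term 6, giving 15625.
The 24th slot belongs to track D; its 6th term is 729.

63, -32, 15625, 729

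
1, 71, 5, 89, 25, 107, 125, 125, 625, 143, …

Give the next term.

3125

Odd-indexed and even-indexed terms follow separate rules.
Stream A: 1, 5, 25, 125, 625. Successive powers of 5.
Stream B: 71, 89, 107, 125, 143. Arithmetic, step +18.
Term 11 comes from stream A (its 6th entry): 3125.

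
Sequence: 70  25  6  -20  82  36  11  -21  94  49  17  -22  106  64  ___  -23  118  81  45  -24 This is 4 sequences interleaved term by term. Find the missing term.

Split by position mod 4 into 4 tracks.
Stream A is 70, 82, 94, 106, 118, which is arithmetic, step +12.
Stream B is 25, 36, 49, 64, 81, which is consecutive squares n² from n = 5.
Stream C is 6, 11, 17, ?, 45, which is a Fibonacci-like recurrence a_n = a_{n-1} + a_{n-2}.
Stream D is -20, -21, -22, -23, -24, which is arithmetic with common difference −1.
So the missing entry in stream C is 28.

28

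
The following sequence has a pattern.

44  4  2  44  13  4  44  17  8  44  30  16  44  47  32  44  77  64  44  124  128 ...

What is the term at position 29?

526

Taking every 3rd term gives 3 separate tracks.
Track A: 44, 44, 44, 44, 44, 44, 44 (constant 44).
Track B: 4, 13, 17, 30, 47, 77, 124 (each term equals the sum of the previous two).
Track C: 2, 4, 8, 16, 32, 64, 128 (successive powers of 2).
Position 29 → track B, term 10 = 526.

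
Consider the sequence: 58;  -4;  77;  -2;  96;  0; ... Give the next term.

115

Positions 1, 3, 5, … form one subsequence and positions 2, 4, 6, … form another.
Track A: 58, 77, 96 (linear: a_n = 39 + 19·n).
Track B: -4, -2, 0 (linear: a_n = -6 + 2·n).
The 7th slot belongs to track A; its 4th term is 115.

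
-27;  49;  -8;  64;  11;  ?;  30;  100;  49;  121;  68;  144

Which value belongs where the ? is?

81

Positions 1, 3, 5, … form one subsequence and positions 2, 4, 6, … form another.
Subsequence A = -27, -8, 11, 30, 49, 68: arithmetic, step +19.
Subsequence B = 49, 64, ?, 100, 121, 144: consecutive squares n² from n = 7.
Filling subsequence B at index 3 by its rule yields 81.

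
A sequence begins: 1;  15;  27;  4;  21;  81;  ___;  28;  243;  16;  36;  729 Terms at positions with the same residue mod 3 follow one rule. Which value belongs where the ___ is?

Split by position mod 3 into 3 tracks.
Track A: 1, 4, ?, 16 (consecutive squares n² from n = 1).
Track B: 15, 21, 28, 36 (triangular numbers n(n+1)/2 for n = 5, 6, …).
Track C: 27, 81, 243, 729 (powers 3^3, 3^4, 3^5, …).
The gap is track A's term 3; the rule gives 9.

9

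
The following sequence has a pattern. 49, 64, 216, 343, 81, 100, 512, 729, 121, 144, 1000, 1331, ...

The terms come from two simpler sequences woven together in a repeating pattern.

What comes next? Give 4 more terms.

169, 196, 1728, 2197

Reading positions in blocks of 4 reveals the pattern AABB — 2 tracks woven together.
Subsequence A: 49, 64, 81, 100, 121, 144 — the squares 7², 8², 9², ….
Subsequence B: 216, 343, 512, 729, 1000, 1331 — the cubes 6³, 7³, 8³, ….
The 13th slot belongs to subsequence A; its 7th term is 169.
Position 14 → subsequence A, term 8 = 196.
The 15th slot belongs to subsequence B; its 7th term is 1728.
Term 16 comes from subsequence B (its 8th entry): 2197.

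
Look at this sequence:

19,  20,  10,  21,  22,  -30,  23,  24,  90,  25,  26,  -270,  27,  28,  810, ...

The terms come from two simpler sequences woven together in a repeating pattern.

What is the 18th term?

The slot pattern repeats as AAB (period 3), so there are 2 interleaved tracks.
Track A is 19, 20, 21, 22, 23, 24, 25, 26, 27, 28, which is arithmetic, step +1.
Track B is 10, -30, 90, -270, 810, which is geometric with ratio -3.
Position 18 → track B, term 6 = -2430.

-2430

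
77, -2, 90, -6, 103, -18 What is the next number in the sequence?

116

Odd-indexed and even-indexed terms follow separate rules.
Stream A = 77, 90, 103: arithmetic with common difference +13.
Stream B = -2, -6, -18: a geometric progression (common ratio 3).
Term 7 comes from stream A (its 4th entry): 116.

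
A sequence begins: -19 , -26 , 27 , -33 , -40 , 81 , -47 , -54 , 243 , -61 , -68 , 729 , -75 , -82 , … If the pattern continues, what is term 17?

-96

The slot pattern repeats as AAB (period 3), so there are 2 interleaved tracks.
Track A = -19, -26, -33, -40, -47, -54, -61, -68, -75, -82: arithmetic, step −7.
Track B = 27, 81, 243, 729: powers 3^3, 3^4, 3^5, ….
Position 17 falls in track A as its term 12, giving -96.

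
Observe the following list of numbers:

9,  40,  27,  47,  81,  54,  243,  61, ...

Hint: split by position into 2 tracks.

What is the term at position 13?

6561

The terms cycle through 2 interleaved subsequences.
Subsequence A = 9, 27, 81, 243: successive powers of 3.
Subsequence B = 40, 47, 54, 61: linear: a_n = 33 + 7·n.
The 13th slot belongs to subsequence A; its 7th term is 6561.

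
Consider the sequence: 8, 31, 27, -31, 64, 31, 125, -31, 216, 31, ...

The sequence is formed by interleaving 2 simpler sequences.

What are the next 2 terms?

Positions 1, 3, 5, … form one subsequence and positions 2, 4, 6, … form another.
Track A = 8, 27, 64, 125, 216: consecutive cubes n³ from n = 2.
Track B = 31, -31, 31, -31, 31: oscillating between 31 and -31.
Position 11 falls in track A as its term 6, giving 343.
Position 12 falls in track B as its term 6, giving -31.

343, -31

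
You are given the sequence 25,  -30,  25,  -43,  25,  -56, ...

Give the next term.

The terms cycle through 2 interleaved subsequences.
Stream A: 25, 25, 25 — the constant sequence 25.
Stream B: -30, -43, -56 — subtracting 13 each time.
The 7th slot belongs to stream A; its 4th term is 25.

25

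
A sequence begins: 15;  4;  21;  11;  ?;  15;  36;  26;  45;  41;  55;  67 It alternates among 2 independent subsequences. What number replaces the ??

28

The terms cycle through 2 interleaved subsequences.
Track A is 15, 21, ?, 36, 45, 55, which is triangular numbers starting at T_5.
Track B is 4, 11, 15, 26, 41, 67, which is Fibonacci-style (each term is the sum of the two before it).
Filling track A at index 3 by its rule yields 28.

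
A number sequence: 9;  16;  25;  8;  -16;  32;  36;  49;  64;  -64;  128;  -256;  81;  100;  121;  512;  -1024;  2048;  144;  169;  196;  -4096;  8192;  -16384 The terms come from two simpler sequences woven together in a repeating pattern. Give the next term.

225

The slot pattern repeats as AAABBB (period 6), so there are 2 interleaved tracks.
Track A: 9, 16, 25, 36, 49, 64, 81, 100, 121, 144, 169, 196. Consecutive squares n² from n = 3.
Track B: 8, -16, 32, -64, 128, -256, 512, -1024, 2048, -4096, 8192, -16384. Geometric with ratio -2.
Position 25 → track A, term 13 = 225.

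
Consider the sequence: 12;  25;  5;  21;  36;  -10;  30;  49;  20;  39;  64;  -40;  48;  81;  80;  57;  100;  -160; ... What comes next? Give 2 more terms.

66, 121

The terms cycle through 3 interleaved subsequences.
Track A: 12, 21, 30, 39, 48, 57 (arithmetic, step +9).
Track B: 25, 36, 49, 64, 81, 100 (perfect squares starting at 5²).
Track C: 5, -10, 20, -40, 80, -160 (multiplying by -2 each time).
Position 19 → track A, term 7 = 66.
Position 20 → track B, term 7 = 121.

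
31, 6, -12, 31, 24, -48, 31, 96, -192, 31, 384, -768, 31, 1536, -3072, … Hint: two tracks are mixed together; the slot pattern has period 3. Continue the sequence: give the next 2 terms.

Reading positions in blocks of 3 reveals the pattern ABB — 2 tracks woven together.
Track A: 31, 31, 31, 31, 31 (constant 31).
Track B: 6, -12, 24, -48, 96, -192, 384, -768, 1536, -3072 (geometric, ×-2 each step).
Position 16 falls in track A as its term 6, giving 31.
Position 17 → track B, term 11 = 6144.

31, 6144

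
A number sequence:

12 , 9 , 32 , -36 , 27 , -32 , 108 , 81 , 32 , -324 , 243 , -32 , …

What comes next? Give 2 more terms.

972, 729

The terms cycle through 3 interleaved subsequences.
Track A: 12, -36, 108, -324 — geometric with ratio -3.
Track B: 9, 27, 81, 243 — successive powers of 3.
Track C: 32, -32, 32, -32 — oscillating between 32 and -32.
Position 13 → track A, term 5 = 972.
Position 14 falls in track B as its term 5, giving 729.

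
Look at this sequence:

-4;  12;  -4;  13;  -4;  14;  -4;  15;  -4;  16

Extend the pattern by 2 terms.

Split by position mod 2 into 2 tracks.
Track A: -4, -4, -4, -4, -4 — the constant sequence -4.
Track B: 12, 13, 14, 15, 16 — arithmetic with common difference +1.
The 11th slot belongs to track A; its 6th term is -4.
Position 12 → track B, term 6 = 17.

-4, 17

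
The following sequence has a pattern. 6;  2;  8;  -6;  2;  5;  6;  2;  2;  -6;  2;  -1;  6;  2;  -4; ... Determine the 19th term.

The terms cycle through 3 interleaved subsequences.
Track A: 6, -6, 6, -6, 6 (the oscillation 6·(−1)^(n+1)).
Track B: 2, 2, 2, 2, 2 (always 2).
Track C: 8, 5, 2, -1, -4 (arithmetic, step −3).
Term 19 comes from track A (its 7th entry): 6.

6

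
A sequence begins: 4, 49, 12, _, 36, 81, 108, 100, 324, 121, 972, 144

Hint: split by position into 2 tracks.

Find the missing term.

64

Odd-indexed and even-indexed terms follow separate rules.
Track A is 4, 12, 36, 108, 324, 972, which is geometric with ratio 3.
Track B is 49, ?, 81, 100, 121, 144, which is the squares 7², 8², 9², ….
Filling track B at index 2 by its rule yields 64.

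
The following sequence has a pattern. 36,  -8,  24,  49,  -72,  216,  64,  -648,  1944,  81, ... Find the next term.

-5832

Positions follow the repeating pattern ABB; grouping by letter gives 2 tracks.
Track A: 36, 49, 64, 81. Consecutive squares n² from n = 6.
Track B: -8, 24, -72, 216, -648, 1944. Geometric, ×-3 each step.
Term 11 comes from track B (its 7th entry): -5832.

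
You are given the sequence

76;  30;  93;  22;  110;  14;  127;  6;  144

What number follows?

The terms cycle through 2 interleaved subsequences.
Stream A: 76, 93, 110, 127, 144 (arithmetic, step +17).
Stream B: 30, 22, 14, 6 (arithmetic with common difference −8).
The 10th slot belongs to stream B; its 5th term is -2.

-2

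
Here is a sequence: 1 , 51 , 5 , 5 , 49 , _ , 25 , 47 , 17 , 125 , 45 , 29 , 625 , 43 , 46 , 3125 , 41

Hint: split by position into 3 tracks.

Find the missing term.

12

Read the sequence 3 terms at a time; column i is its own pattern.
Subsequence A = 1, 5, 25, 125, 625, 3125: powers of 5.
Subsequence B = 51, 49, 47, 45, 43, 41: arithmetic with common difference −2.
Subsequence C = 5, ?, 17, 29, 46: a Fibonacci-like recurrence a_n = a_{n-1} + a_{n-2}.
So the missing entry in subsequence C is 12.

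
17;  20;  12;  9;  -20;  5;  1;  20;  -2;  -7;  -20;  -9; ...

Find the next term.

Read the sequence 3 terms at a time; column i is its own pattern.
Subsequence A: 17, 9, 1, -7 (linear: a_n = 25 − 8·n).
Subsequence B: 20, -20, 20, -20 (alternating ±20).
Subsequence C: 12, 5, -2, -9 (subtracting 7 each time).
Position 13 falls in subsequence A as its term 5, giving -15.

-15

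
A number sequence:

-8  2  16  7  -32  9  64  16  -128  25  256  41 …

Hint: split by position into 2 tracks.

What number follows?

-512

Taking every 2nd term gives 2 separate tracks.
Subsequence A: -8, 16, -32, 64, -128, 256 — geometric, ×-2 each step.
Subsequence B: 2, 7, 9, 16, 25, 41 — a Fibonacci-like recurrence a_n = a_{n-1} + a_{n-2}.
The 13th slot belongs to subsequence A; its 7th term is -512.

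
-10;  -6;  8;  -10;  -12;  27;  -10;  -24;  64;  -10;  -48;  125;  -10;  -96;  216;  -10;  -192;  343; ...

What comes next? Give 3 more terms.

-10, -384, 512

The terms cycle through 3 interleaved subsequences.
Track A = -10, -10, -10, -10, -10, -10: always -10.
Track B = -6, -12, -24, -48, -96, -192: multiplying by 2 each time.
Track C = 8, 27, 64, 125, 216, 343: consecutive cubes n³ from n = 2.
Position 19 falls in track A as its term 7, giving -10.
Term 20 comes from track B (its 7th entry): -384.
Position 21 falls in track C as its term 7, giving 512.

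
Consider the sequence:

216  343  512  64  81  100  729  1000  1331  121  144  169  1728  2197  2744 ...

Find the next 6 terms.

Reading positions in blocks of 6 reveals the pattern AAABBB — 2 tracks woven together.
Stream A: 216, 343, 512, 729, 1000, 1331, 1728, 2197, 2744 (perfect cubes starting at 6³).
Stream B: 64, 81, 100, 121, 144, 169 (perfect squares starting at 8²).
The 16th slot belongs to stream B; its 7th term is 196.
The 17th slot belongs to stream B; its 8th term is 225.
Term 18 comes from stream B (its 9th entry): 256.
The 19th slot belongs to stream A; its 10th term is 3375.
Term 20 comes from stream A (its 11th entry): 4096.
Term 21 comes from stream A (its 12th entry): 4913.

196, 225, 256, 3375, 4096, 4913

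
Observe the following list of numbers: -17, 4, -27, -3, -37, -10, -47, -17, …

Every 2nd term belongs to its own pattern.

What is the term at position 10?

Positions 1, 3, 5, … form one subsequence and positions 2, 4, 6, … form another.
Track A: -17, -27, -37, -47 (arithmetic with common difference −10).
Track B: 4, -3, -10, -17 (linear: a_n = 11 − 7·n).
Position 10 falls in track B as its term 5, giving -24.

-24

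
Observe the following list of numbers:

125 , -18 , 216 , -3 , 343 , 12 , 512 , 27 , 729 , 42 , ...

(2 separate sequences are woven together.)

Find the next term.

1000

Odd-indexed and even-indexed terms follow separate rules.
Subsequence A = 125, 216, 343, 512, 729: perfect cubes starting at 5³.
Subsequence B = -18, -3, 12, 27, 42: linear: a_n = -33 + 15·n.
The 11th slot belongs to subsequence A; its 6th term is 1000.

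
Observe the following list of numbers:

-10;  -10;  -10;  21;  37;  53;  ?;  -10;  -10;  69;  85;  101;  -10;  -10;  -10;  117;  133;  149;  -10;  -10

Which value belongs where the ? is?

-10

Positions follow the repeating pattern AAABBB; grouping by letter gives 2 tracks.
Subsequence A: -10, -10, -10, ?, -10, -10, -10, -10, -10, -10, -10 (the constant sequence -10).
Subsequence B: 21, 37, 53, 69, 85, 101, 117, 133, 149 (linear: a_n = 5 + 16·n).
The gap is subsequence A's term 4; the rule gives -10.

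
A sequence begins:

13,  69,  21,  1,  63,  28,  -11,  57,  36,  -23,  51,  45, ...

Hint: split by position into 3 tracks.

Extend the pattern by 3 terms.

Split by position mod 3 into 3 tracks.
Track A is 13, 1, -11, -23, which is linear: a_n = 25 − 12·n.
Track B is 69, 63, 57, 51, which is subtracting 6 each time.
Track C is 21, 28, 36, 45, which is triangular numbers starting at T_6.
The 13th slot belongs to track A; its 5th term is -35.
The 14th slot belongs to track B; its 5th term is 45.
Position 15 falls in track C as its term 5, giving 55.

-35, 45, 55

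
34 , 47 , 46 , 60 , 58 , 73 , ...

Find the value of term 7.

70

Positions 1, 3, 5, … form one subsequence and positions 2, 4, 6, … form another.
Subsequence A is 34, 46, 58, which is arithmetic with common difference +12.
Subsequence B is 47, 60, 73, which is adding 13 each time.
Position 7 → subsequence A, term 4 = 70.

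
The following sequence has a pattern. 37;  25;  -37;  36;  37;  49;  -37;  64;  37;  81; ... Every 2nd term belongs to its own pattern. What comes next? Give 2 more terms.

Split by position mod 2 into 2 tracks.
Track A = 37, -37, 37, -37, 37: alternating ±37.
Track B = 25, 36, 49, 64, 81: the squares 5², 6², 7², ….
Term 11 comes from track A (its 6th entry): -37.
Term 12 comes from track B (its 6th entry): 100.

-37, 100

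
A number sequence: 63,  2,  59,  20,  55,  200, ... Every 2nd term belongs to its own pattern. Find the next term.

Odd-indexed and even-indexed terms follow separate rules.
Subsequence A is 63, 59, 55, which is subtracting 4 each time.
Subsequence B is 2, 20, 200, which is multiplying by 10 each time.
The 7th slot belongs to subsequence A; its 4th term is 51.

51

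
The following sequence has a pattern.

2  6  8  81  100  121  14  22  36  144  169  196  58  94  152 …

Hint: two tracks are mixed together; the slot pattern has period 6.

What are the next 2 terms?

225, 256

Positions follow the repeating pattern AAABBB; grouping by letter gives 2 tracks.
Track A is 2, 6, 8, 14, 22, 36, 58, 94, 152, which is each term equals the sum of the previous two.
Track B is 81, 100, 121, 144, 169, 196, which is perfect squares starting at 9².
Position 16 → track B, term 7 = 225.
Position 17 → track B, term 8 = 256.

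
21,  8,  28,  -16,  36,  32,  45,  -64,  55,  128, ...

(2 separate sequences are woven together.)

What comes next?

66

Positions 1, 3, 5, … form one subsequence and positions 2, 4, 6, … form another.
Track A: 21, 28, 36, 45, 55 (triangular numbers starting at T_6).
Track B: 8, -16, 32, -64, 128 (geometric with ratio -2).
Term 11 comes from track A (its 6th entry): 66.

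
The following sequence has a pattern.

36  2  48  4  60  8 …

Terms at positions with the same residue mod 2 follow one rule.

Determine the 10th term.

Odd-indexed and even-indexed terms follow separate rules.
Track A is 36, 48, 60, which is arithmetic, step +12.
Track B is 2, 4, 8, which is powers 2^1, 2^2, 2^3, ….
Position 10 falls in track B as its term 5, giving 32.

32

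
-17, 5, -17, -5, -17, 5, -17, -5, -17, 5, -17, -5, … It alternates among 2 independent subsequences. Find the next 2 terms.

Split by position mod 2 into 2 tracks.
Subsequence A: -17, -17, -17, -17, -17, -17 — the constant sequence -17.
Subsequence B: 5, -5, 5, -5, 5, -5 — alternating ±5.
The 13th slot belongs to subsequence A; its 7th term is -17.
Position 14 → subsequence B, term 7 = 5.

-17, 5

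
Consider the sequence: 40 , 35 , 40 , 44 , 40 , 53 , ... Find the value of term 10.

Odd-indexed and even-indexed terms follow separate rules.
Track A: 40, 40, 40. The constant sequence 40.
Track B: 35, 44, 53. Linear: a_n = 26 + 9·n.
Term 10 comes from track B (its 5th entry): 71.

71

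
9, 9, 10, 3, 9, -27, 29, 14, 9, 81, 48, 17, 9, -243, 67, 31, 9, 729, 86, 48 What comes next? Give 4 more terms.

9, -2187, 105, 79

Split by position mod 4: positions 1, 5, 9, … form one track, and each other residue class forms its own.
Stream A: 9, 9, 9, 9, 9. Constant 9.
Stream B: 9, -27, 81, -243, 729. A geometric progression (common ratio -3).
Stream C: 10, 29, 48, 67, 86. Arithmetic with common difference +19.
Stream D: 3, 14, 17, 31, 48. Each term equals the sum of the previous two.
Position 21 → stream A, term 6 = 9.
The 22nd slot belongs to stream B; its 6th term is -2187.
Position 23 falls in stream C as its term 6, giving 105.
Position 24 falls in stream D as its term 6, giving 79.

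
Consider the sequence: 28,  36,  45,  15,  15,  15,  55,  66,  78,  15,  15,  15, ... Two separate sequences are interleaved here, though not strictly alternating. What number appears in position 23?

15

Reading positions in blocks of 6 reveals the pattern AAABBB — 2 tracks woven together.
Stream A: 28, 36, 45, 55, 66, 78 — triangular numbers starting at T_7.
Stream B: 15, 15, 15, 15, 15, 15 — the constant sequence 15.
Term 23 comes from stream B (its 11th entry): 15.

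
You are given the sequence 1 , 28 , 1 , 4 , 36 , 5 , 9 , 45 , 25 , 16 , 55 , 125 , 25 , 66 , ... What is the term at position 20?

The terms cycle through 3 interleaved subsequences.
Stream A is 1, 4, 9, 16, 25, which is perfect squares starting at 1².
Stream B is 28, 36, 45, 55, 66, which is the triangular numbers T_7, T_8, ….
Stream C is 1, 5, 25, 125, which is successive powers of 5.
The 20th slot belongs to stream B; its 7th term is 91.

91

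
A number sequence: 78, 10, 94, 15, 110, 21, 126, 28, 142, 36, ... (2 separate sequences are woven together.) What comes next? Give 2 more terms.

158, 45

The terms cycle through 2 interleaved subsequences.
Subsequence A = 78, 94, 110, 126, 142: adding 16 each time.
Subsequence B = 10, 15, 21, 28, 36: triangular numbers n(n+1)/2 for n = 4, 5, ….
Term 11 comes from subsequence A (its 6th entry): 158.
Position 12 → subsequence B, term 6 = 45.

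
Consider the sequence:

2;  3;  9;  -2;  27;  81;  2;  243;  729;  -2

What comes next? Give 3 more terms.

2187, 6561, 2

Reading positions in blocks of 3 reveals the pattern ABB — 2 tracks woven together.
Stream A: 2, -2, 2, -2 — oscillating between 2 and -2.
Stream B: 3, 9, 27, 81, 243, 729 — powers 3^1, 3^2, 3^3, ….
Position 11 falls in stream B as its term 7, giving 2187.
Position 12 → stream B, term 8 = 6561.
Term 13 comes from stream A (its 5th entry): 2.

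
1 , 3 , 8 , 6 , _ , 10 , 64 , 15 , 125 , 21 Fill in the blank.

27

Positions 1, 3, 5, … form one subsequence and positions 2, 4, 6, … form another.
Subsequence A: 1, 8, ?, 64, 125 — the cubes 1³, 2³, 3³, ….
Subsequence B: 3, 6, 10, 15, 21 — the triangular numbers T_2, T_3, ….
Filling subsequence A at index 3 by its rule yields 27.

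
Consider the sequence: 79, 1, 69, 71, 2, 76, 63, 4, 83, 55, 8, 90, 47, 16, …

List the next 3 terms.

Split by position mod 3 into 3 tracks.
Stream A: 79, 71, 63, 55, 47 — arithmetic with common difference −8.
Stream B: 1, 2, 4, 8, 16 — multiplying by 2 each time.
Stream C: 69, 76, 83, 90 — adding 7 each time.
Position 15 → stream C, term 5 = 97.
The 16th slot belongs to stream A; its 6th term is 39.
Position 17 falls in stream B as its term 6, giving 32.

97, 39, 32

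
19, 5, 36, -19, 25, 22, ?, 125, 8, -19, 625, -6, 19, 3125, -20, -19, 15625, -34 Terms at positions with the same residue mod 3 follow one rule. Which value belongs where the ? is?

19

The terms cycle through 3 interleaved subsequences.
Track A: 19, -19, ?, -19, 19, -19 — oscillating between 19 and -19.
Track B: 5, 25, 125, 625, 3125, 15625 — a geometric progression (common ratio 5).
Track C: 36, 22, 8, -6, -20, -34 — subtracting 14 each time.
The gap is track A's term 3; the rule gives 19.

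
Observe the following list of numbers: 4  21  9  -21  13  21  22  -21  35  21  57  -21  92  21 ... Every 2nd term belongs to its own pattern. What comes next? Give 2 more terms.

Taking every 2nd term gives 2 separate tracks.
Stream A = 4, 9, 13, 22, 35, 57, 92: a Fibonacci-like recurrence a_n = a_{n-1} + a_{n-2}.
Stream B = 21, -21, 21, -21, 21, -21, 21: the oscillation 21·(−1)^(n+1).
Position 15 → stream A, term 8 = 149.
Position 16 → stream B, term 8 = -21.

149, -21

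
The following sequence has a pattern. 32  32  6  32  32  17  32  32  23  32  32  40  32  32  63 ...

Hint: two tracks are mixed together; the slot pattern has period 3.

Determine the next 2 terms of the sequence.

32, 32

The slot pattern repeats as AAB (period 3), so there are 2 interleaved tracks.
Track A: 32, 32, 32, 32, 32, 32, 32, 32, 32, 32 (the constant sequence 32).
Track B: 6, 17, 23, 40, 63 (Fibonacci-style (each term is the sum of the two before it)).
The 16th slot belongs to track A; its 11th term is 32.
The 17th slot belongs to track A; its 12th term is 32.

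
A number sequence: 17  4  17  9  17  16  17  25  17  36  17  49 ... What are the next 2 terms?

17, 64

The terms cycle through 2 interleaved subsequences.
Track A: 17, 17, 17, 17, 17, 17 — the constant sequence 17.
Track B: 4, 9, 16, 25, 36, 49 — the squares 2², 3², 4², ….
Position 13 → track A, term 7 = 17.
Term 14 comes from track B (its 7th entry): 64.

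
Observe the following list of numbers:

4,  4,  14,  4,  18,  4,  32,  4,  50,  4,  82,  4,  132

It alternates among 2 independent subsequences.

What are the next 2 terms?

4, 214

The terms cycle through 2 interleaved subsequences.
Track A: 4, 14, 18, 32, 50, 82, 132. Fibonacci-style (each term is the sum of the two before it).
Track B: 4, 4, 4, 4, 4, 4. Always 4.
The 14th slot belongs to track B; its 7th term is 4.
Term 15 comes from track A (its 8th entry): 214.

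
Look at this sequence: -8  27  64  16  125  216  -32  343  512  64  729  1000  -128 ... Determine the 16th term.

The slot pattern repeats as ABB (period 3), so there are 2 interleaved tracks.
Subsequence A: -8, 16, -32, 64, -128 (geometric with ratio -2).
Subsequence B: 27, 64, 125, 216, 343, 512, 729, 1000 (consecutive cubes n³ from n = 3).
The 16th slot belongs to subsequence A; its 6th term is 256.

256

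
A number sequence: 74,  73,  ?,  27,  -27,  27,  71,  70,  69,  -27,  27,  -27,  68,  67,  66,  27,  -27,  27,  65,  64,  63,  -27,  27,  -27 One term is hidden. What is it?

72

Reading positions in blocks of 6 reveals the pattern AAABBB — 2 tracks woven together.
Stream A: 74, 73, ?, 71, 70, 69, 68, 67, 66, 65, 64, 63. Subtracting 1 each time.
Stream B: 27, -27, 27, -27, 27, -27, 27, -27, 27, -27, 27, -27. Oscillating between 27 and -27.
The gap is stream A's term 3; the rule gives 72.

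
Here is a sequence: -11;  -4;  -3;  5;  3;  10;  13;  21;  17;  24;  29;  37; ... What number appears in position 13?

31

Reading positions in blocks of 4 reveals the pattern AABB — 2 tracks woven together.
Track A: -11, -4, 3, 10, 17, 24. Arithmetic with common difference +7.
Track B: -3, 5, 13, 21, 29, 37. Linear: a_n = -11 + 8·n.
The 13th slot belongs to track A; its 7th term is 31.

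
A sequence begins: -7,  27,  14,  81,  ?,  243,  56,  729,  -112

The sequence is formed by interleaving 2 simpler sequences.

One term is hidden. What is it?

Positions 1, 3, 5, … form one subsequence and positions 2, 4, 6, … form another.
Subsequence A: -7, 14, ?, 56, -112 (geometric, ×-2 each step).
Subsequence B: 27, 81, 243, 729 (powers of 3).
Subsequence A's pattern makes the blank -28.

-28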